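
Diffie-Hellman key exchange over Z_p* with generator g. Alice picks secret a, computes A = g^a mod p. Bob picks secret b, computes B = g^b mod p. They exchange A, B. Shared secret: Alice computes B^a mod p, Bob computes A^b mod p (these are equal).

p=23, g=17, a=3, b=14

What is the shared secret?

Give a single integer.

A = 17^3 mod 23  (bits of 3 = 11)
  bit 0 = 1: r = r^2 * 17 mod 23 = 1^2 * 17 = 1*17 = 17
  bit 1 = 1: r = r^2 * 17 mod 23 = 17^2 * 17 = 13*17 = 14
  -> A = 14
B = 17^14 mod 23  (bits of 14 = 1110)
  bit 0 = 1: r = r^2 * 17 mod 23 = 1^2 * 17 = 1*17 = 17
  bit 1 = 1: r = r^2 * 17 mod 23 = 17^2 * 17 = 13*17 = 14
  bit 2 = 1: r = r^2 * 17 mod 23 = 14^2 * 17 = 12*17 = 20
  bit 3 = 0: r = r^2 mod 23 = 20^2 = 9
  -> B = 9
s = B^a = 9^3 mod 23  (bits of 3 = 11)
  bit 0 = 1: r = r^2 * 9 mod 23 = 1^2 * 9 = 1*9 = 9
  bit 1 = 1: r = r^2 * 9 mod 23 = 9^2 * 9 = 12*9 = 16
  -> s = B^a = 16

Answer: 16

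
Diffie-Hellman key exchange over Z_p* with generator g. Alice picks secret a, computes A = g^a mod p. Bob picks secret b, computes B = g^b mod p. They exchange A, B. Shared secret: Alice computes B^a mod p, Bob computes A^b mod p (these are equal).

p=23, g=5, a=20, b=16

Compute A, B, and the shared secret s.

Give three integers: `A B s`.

Answer: 12 3 18

Derivation:
A = 5^20 mod 23  (bits of 20 = 10100)
  bit 0 = 1: r = r^2 * 5 mod 23 = 1^2 * 5 = 1*5 = 5
  bit 1 = 0: r = r^2 mod 23 = 5^2 = 2
  bit 2 = 1: r = r^2 * 5 mod 23 = 2^2 * 5 = 4*5 = 20
  bit 3 = 0: r = r^2 mod 23 = 20^2 = 9
  bit 4 = 0: r = r^2 mod 23 = 9^2 = 12
  -> A = 12
B = 5^16 mod 23  (bits of 16 = 10000)
  bit 0 = 1: r = r^2 * 5 mod 23 = 1^2 * 5 = 1*5 = 5
  bit 1 = 0: r = r^2 mod 23 = 5^2 = 2
  bit 2 = 0: r = r^2 mod 23 = 2^2 = 4
  bit 3 = 0: r = r^2 mod 23 = 4^2 = 16
  bit 4 = 0: r = r^2 mod 23 = 16^2 = 3
  -> B = 3
s = B^a = 3^20 mod 23  (bits of 20 = 10100)
  bit 0 = 1: r = r^2 * 3 mod 23 = 1^2 * 3 = 1*3 = 3
  bit 1 = 0: r = r^2 mod 23 = 3^2 = 9
  bit 2 = 1: r = r^2 * 3 mod 23 = 9^2 * 3 = 12*3 = 13
  bit 3 = 0: r = r^2 mod 23 = 13^2 = 8
  bit 4 = 0: r = r^2 mod 23 = 8^2 = 18
  -> s = B^a = 18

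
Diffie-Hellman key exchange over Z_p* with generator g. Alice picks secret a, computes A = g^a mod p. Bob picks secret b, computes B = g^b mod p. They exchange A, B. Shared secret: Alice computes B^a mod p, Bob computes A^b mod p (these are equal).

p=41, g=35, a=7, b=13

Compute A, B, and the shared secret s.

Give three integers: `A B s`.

Answer: 12 17 13

Derivation:
A = 35^7 mod 41  (bits of 7 = 111)
  bit 0 = 1: r = r^2 * 35 mod 41 = 1^2 * 35 = 1*35 = 35
  bit 1 = 1: r = r^2 * 35 mod 41 = 35^2 * 35 = 36*35 = 30
  bit 2 = 1: r = r^2 * 35 mod 41 = 30^2 * 35 = 39*35 = 12
  -> A = 12
B = 35^13 mod 41  (bits of 13 = 1101)
  bit 0 = 1: r = r^2 * 35 mod 41 = 1^2 * 35 = 1*35 = 35
  bit 1 = 1: r = r^2 * 35 mod 41 = 35^2 * 35 = 36*35 = 30
  bit 2 = 0: r = r^2 mod 41 = 30^2 = 39
  bit 3 = 1: r = r^2 * 35 mod 41 = 39^2 * 35 = 4*35 = 17
  -> B = 17
s = B^a = 17^7 mod 41  (bits of 7 = 111)
  bit 0 = 1: r = r^2 * 17 mod 41 = 1^2 * 17 = 1*17 = 17
  bit 1 = 1: r = r^2 * 17 mod 41 = 17^2 * 17 = 2*17 = 34
  bit 2 = 1: r = r^2 * 17 mod 41 = 34^2 * 17 = 8*17 = 13
  -> s = B^a = 13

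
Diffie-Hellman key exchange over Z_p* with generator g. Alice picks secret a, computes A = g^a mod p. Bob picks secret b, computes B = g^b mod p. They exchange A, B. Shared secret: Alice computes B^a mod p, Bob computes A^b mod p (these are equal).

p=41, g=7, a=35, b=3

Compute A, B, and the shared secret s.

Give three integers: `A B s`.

Answer: 27 15 3

Derivation:
A = 7^35 mod 41  (bits of 35 = 100011)
  bit 0 = 1: r = r^2 * 7 mod 41 = 1^2 * 7 = 1*7 = 7
  bit 1 = 0: r = r^2 mod 41 = 7^2 = 8
  bit 2 = 0: r = r^2 mod 41 = 8^2 = 23
  bit 3 = 0: r = r^2 mod 41 = 23^2 = 37
  bit 4 = 1: r = r^2 * 7 mod 41 = 37^2 * 7 = 16*7 = 30
  bit 5 = 1: r = r^2 * 7 mod 41 = 30^2 * 7 = 39*7 = 27
  -> A = 27
B = 7^3 mod 41  (bits of 3 = 11)
  bit 0 = 1: r = r^2 * 7 mod 41 = 1^2 * 7 = 1*7 = 7
  bit 1 = 1: r = r^2 * 7 mod 41 = 7^2 * 7 = 8*7 = 15
  -> B = 15
s = B^a = 15^35 mod 41  (bits of 35 = 100011)
  bit 0 = 1: r = r^2 * 15 mod 41 = 1^2 * 15 = 1*15 = 15
  bit 1 = 0: r = r^2 mod 41 = 15^2 = 20
  bit 2 = 0: r = r^2 mod 41 = 20^2 = 31
  bit 3 = 0: r = r^2 mod 41 = 31^2 = 18
  bit 4 = 1: r = r^2 * 15 mod 41 = 18^2 * 15 = 37*15 = 22
  bit 5 = 1: r = r^2 * 15 mod 41 = 22^2 * 15 = 33*15 = 3
  -> s = B^a = 3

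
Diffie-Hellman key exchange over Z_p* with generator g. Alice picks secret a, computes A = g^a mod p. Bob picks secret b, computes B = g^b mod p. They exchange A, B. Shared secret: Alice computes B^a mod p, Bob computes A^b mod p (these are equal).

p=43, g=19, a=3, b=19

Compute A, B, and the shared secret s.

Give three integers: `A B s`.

Answer: 22 5 39

Derivation:
A = 19^3 mod 43  (bits of 3 = 11)
  bit 0 = 1: r = r^2 * 19 mod 43 = 1^2 * 19 = 1*19 = 19
  bit 1 = 1: r = r^2 * 19 mod 43 = 19^2 * 19 = 17*19 = 22
  -> A = 22
B = 19^19 mod 43  (bits of 19 = 10011)
  bit 0 = 1: r = r^2 * 19 mod 43 = 1^2 * 19 = 1*19 = 19
  bit 1 = 0: r = r^2 mod 43 = 19^2 = 17
  bit 2 = 0: r = r^2 mod 43 = 17^2 = 31
  bit 3 = 1: r = r^2 * 19 mod 43 = 31^2 * 19 = 15*19 = 27
  bit 4 = 1: r = r^2 * 19 mod 43 = 27^2 * 19 = 41*19 = 5
  -> B = 5
s = B^a = 5^3 mod 43  (bits of 3 = 11)
  bit 0 = 1: r = r^2 * 5 mod 43 = 1^2 * 5 = 1*5 = 5
  bit 1 = 1: r = r^2 * 5 mod 43 = 5^2 * 5 = 25*5 = 39
  -> s = B^a = 39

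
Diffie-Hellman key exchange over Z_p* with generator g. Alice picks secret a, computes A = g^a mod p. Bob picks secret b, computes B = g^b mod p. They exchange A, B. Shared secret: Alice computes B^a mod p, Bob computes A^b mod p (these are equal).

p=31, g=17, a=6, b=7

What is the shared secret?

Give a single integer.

Answer: 2

Derivation:
A = 17^6 mod 31  (bits of 6 = 110)
  bit 0 = 1: r = r^2 * 17 mod 31 = 1^2 * 17 = 1*17 = 17
  bit 1 = 1: r = r^2 * 17 mod 31 = 17^2 * 17 = 10*17 = 15
  bit 2 = 0: r = r^2 mod 31 = 15^2 = 8
  -> A = 8
B = 17^7 mod 31  (bits of 7 = 111)
  bit 0 = 1: r = r^2 * 17 mod 31 = 1^2 * 17 = 1*17 = 17
  bit 1 = 1: r = r^2 * 17 mod 31 = 17^2 * 17 = 10*17 = 15
  bit 2 = 1: r = r^2 * 17 mod 31 = 15^2 * 17 = 8*17 = 12
  -> B = 12
s = B^a = 12^6 mod 31  (bits of 6 = 110)
  bit 0 = 1: r = r^2 * 12 mod 31 = 1^2 * 12 = 1*12 = 12
  bit 1 = 1: r = r^2 * 12 mod 31 = 12^2 * 12 = 20*12 = 23
  bit 2 = 0: r = r^2 mod 31 = 23^2 = 2
  -> s = B^a = 2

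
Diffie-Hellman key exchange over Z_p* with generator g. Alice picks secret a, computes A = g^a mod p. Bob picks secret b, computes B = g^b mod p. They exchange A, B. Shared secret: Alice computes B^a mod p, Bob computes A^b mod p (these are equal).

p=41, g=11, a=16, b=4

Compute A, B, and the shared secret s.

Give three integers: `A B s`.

A = 11^16 mod 41  (bits of 16 = 10000)
  bit 0 = 1: r = r^2 * 11 mod 41 = 1^2 * 11 = 1*11 = 11
  bit 1 = 0: r = r^2 mod 41 = 11^2 = 39
  bit 2 = 0: r = r^2 mod 41 = 39^2 = 4
  bit 3 = 0: r = r^2 mod 41 = 4^2 = 16
  bit 4 = 0: r = r^2 mod 41 = 16^2 = 10
  -> A = 10
B = 11^4 mod 41  (bits of 4 = 100)
  bit 0 = 1: r = r^2 * 11 mod 41 = 1^2 * 11 = 1*11 = 11
  bit 1 = 0: r = r^2 mod 41 = 11^2 = 39
  bit 2 = 0: r = r^2 mod 41 = 39^2 = 4
  -> B = 4
s = B^a = 4^16 mod 41  (bits of 16 = 10000)
  bit 0 = 1: r = r^2 * 4 mod 41 = 1^2 * 4 = 1*4 = 4
  bit 1 = 0: r = r^2 mod 41 = 4^2 = 16
  bit 2 = 0: r = r^2 mod 41 = 16^2 = 10
  bit 3 = 0: r = r^2 mod 41 = 10^2 = 18
  bit 4 = 0: r = r^2 mod 41 = 18^2 = 37
  -> s = B^a = 37

Answer: 10 4 37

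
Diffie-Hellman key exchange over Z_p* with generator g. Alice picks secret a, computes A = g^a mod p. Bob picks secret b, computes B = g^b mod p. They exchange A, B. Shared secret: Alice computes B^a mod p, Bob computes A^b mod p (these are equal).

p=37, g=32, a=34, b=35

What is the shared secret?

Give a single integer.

A = 32^34 mod 37  (bits of 34 = 100010)
  bit 0 = 1: r = r^2 * 32 mod 37 = 1^2 * 32 = 1*32 = 32
  bit 1 = 0: r = r^2 mod 37 = 32^2 = 25
  bit 2 = 0: r = r^2 mod 37 = 25^2 = 33
  bit 3 = 0: r = r^2 mod 37 = 33^2 = 16
  bit 4 = 1: r = r^2 * 32 mod 37 = 16^2 * 32 = 34*32 = 15
  bit 5 = 0: r = r^2 mod 37 = 15^2 = 3
  -> A = 3
B = 32^35 mod 37  (bits of 35 = 100011)
  bit 0 = 1: r = r^2 * 32 mod 37 = 1^2 * 32 = 1*32 = 32
  bit 1 = 0: r = r^2 mod 37 = 32^2 = 25
  bit 2 = 0: r = r^2 mod 37 = 25^2 = 33
  bit 3 = 0: r = r^2 mod 37 = 33^2 = 16
  bit 4 = 1: r = r^2 * 32 mod 37 = 16^2 * 32 = 34*32 = 15
  bit 5 = 1: r = r^2 * 32 mod 37 = 15^2 * 32 = 3*32 = 22
  -> B = 22
s = B^a = 22^34 mod 37  (bits of 34 = 100010)
  bit 0 = 1: r = r^2 * 22 mod 37 = 1^2 * 22 = 1*22 = 22
  bit 1 = 0: r = r^2 mod 37 = 22^2 = 3
  bit 2 = 0: r = r^2 mod 37 = 3^2 = 9
  bit 3 = 0: r = r^2 mod 37 = 9^2 = 7
  bit 4 = 1: r = r^2 * 22 mod 37 = 7^2 * 22 = 12*22 = 5
  bit 5 = 0: r = r^2 mod 37 = 5^2 = 25
  -> s = B^a = 25

Answer: 25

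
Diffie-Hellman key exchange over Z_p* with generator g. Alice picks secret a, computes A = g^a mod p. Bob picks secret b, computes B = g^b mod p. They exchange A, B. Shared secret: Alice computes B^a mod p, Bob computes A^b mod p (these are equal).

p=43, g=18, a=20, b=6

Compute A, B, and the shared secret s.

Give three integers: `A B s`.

Answer: 31 41 21

Derivation:
A = 18^20 mod 43  (bits of 20 = 10100)
  bit 0 = 1: r = r^2 * 18 mod 43 = 1^2 * 18 = 1*18 = 18
  bit 1 = 0: r = r^2 mod 43 = 18^2 = 23
  bit 2 = 1: r = r^2 * 18 mod 43 = 23^2 * 18 = 13*18 = 19
  bit 3 = 0: r = r^2 mod 43 = 19^2 = 17
  bit 4 = 0: r = r^2 mod 43 = 17^2 = 31
  -> A = 31
B = 18^6 mod 43  (bits of 6 = 110)
  bit 0 = 1: r = r^2 * 18 mod 43 = 1^2 * 18 = 1*18 = 18
  bit 1 = 1: r = r^2 * 18 mod 43 = 18^2 * 18 = 23*18 = 27
  bit 2 = 0: r = r^2 mod 43 = 27^2 = 41
  -> B = 41
s = B^a = 41^20 mod 43  (bits of 20 = 10100)
  bit 0 = 1: r = r^2 * 41 mod 43 = 1^2 * 41 = 1*41 = 41
  bit 1 = 0: r = r^2 mod 43 = 41^2 = 4
  bit 2 = 1: r = r^2 * 41 mod 43 = 4^2 * 41 = 16*41 = 11
  bit 3 = 0: r = r^2 mod 43 = 11^2 = 35
  bit 4 = 0: r = r^2 mod 43 = 35^2 = 21
  -> s = B^a = 21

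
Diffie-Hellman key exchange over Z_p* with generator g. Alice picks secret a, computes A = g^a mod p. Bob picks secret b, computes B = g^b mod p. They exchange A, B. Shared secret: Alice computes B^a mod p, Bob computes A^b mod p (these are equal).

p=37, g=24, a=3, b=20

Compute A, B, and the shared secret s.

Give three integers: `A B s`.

Answer: 23 16 26

Derivation:
A = 24^3 mod 37  (bits of 3 = 11)
  bit 0 = 1: r = r^2 * 24 mod 37 = 1^2 * 24 = 1*24 = 24
  bit 1 = 1: r = r^2 * 24 mod 37 = 24^2 * 24 = 21*24 = 23
  -> A = 23
B = 24^20 mod 37  (bits of 20 = 10100)
  bit 0 = 1: r = r^2 * 24 mod 37 = 1^2 * 24 = 1*24 = 24
  bit 1 = 0: r = r^2 mod 37 = 24^2 = 21
  bit 2 = 1: r = r^2 * 24 mod 37 = 21^2 * 24 = 34*24 = 2
  bit 3 = 0: r = r^2 mod 37 = 2^2 = 4
  bit 4 = 0: r = r^2 mod 37 = 4^2 = 16
  -> B = 16
s = B^a = 16^3 mod 37  (bits of 3 = 11)
  bit 0 = 1: r = r^2 * 16 mod 37 = 1^2 * 16 = 1*16 = 16
  bit 1 = 1: r = r^2 * 16 mod 37 = 16^2 * 16 = 34*16 = 26
  -> s = B^a = 26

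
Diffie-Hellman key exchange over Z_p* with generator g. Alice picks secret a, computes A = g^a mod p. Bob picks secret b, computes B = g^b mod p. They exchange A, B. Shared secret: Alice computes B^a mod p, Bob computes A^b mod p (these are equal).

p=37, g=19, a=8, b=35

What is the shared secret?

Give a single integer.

A = 19^8 mod 37  (bits of 8 = 1000)
  bit 0 = 1: r = r^2 * 19 mod 37 = 1^2 * 19 = 1*19 = 19
  bit 1 = 0: r = r^2 mod 37 = 19^2 = 28
  bit 2 = 0: r = r^2 mod 37 = 28^2 = 7
  bit 3 = 0: r = r^2 mod 37 = 7^2 = 12
  -> A = 12
B = 19^35 mod 37  (bits of 35 = 100011)
  bit 0 = 1: r = r^2 * 19 mod 37 = 1^2 * 19 = 1*19 = 19
  bit 1 = 0: r = r^2 mod 37 = 19^2 = 28
  bit 2 = 0: r = r^2 mod 37 = 28^2 = 7
  bit 3 = 0: r = r^2 mod 37 = 7^2 = 12
  bit 4 = 1: r = r^2 * 19 mod 37 = 12^2 * 19 = 33*19 = 35
  bit 5 = 1: r = r^2 * 19 mod 37 = 35^2 * 19 = 4*19 = 2
  -> B = 2
s = B^a = 2^8 mod 37  (bits of 8 = 1000)
  bit 0 = 1: r = r^2 * 2 mod 37 = 1^2 * 2 = 1*2 = 2
  bit 1 = 0: r = r^2 mod 37 = 2^2 = 4
  bit 2 = 0: r = r^2 mod 37 = 4^2 = 16
  bit 3 = 0: r = r^2 mod 37 = 16^2 = 34
  -> s = B^a = 34

Answer: 34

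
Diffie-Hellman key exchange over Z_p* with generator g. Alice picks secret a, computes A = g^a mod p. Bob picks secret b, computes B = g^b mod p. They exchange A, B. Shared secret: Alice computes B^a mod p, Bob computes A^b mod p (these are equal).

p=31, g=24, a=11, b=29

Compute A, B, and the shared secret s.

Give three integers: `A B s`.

Answer: 11 22 17

Derivation:
A = 24^11 mod 31  (bits of 11 = 1011)
  bit 0 = 1: r = r^2 * 24 mod 31 = 1^2 * 24 = 1*24 = 24
  bit 1 = 0: r = r^2 mod 31 = 24^2 = 18
  bit 2 = 1: r = r^2 * 24 mod 31 = 18^2 * 24 = 14*24 = 26
  bit 3 = 1: r = r^2 * 24 mod 31 = 26^2 * 24 = 25*24 = 11
  -> A = 11
B = 24^29 mod 31  (bits of 29 = 11101)
  bit 0 = 1: r = r^2 * 24 mod 31 = 1^2 * 24 = 1*24 = 24
  bit 1 = 1: r = r^2 * 24 mod 31 = 24^2 * 24 = 18*24 = 29
  bit 2 = 1: r = r^2 * 24 mod 31 = 29^2 * 24 = 4*24 = 3
  bit 3 = 0: r = r^2 mod 31 = 3^2 = 9
  bit 4 = 1: r = r^2 * 24 mod 31 = 9^2 * 24 = 19*24 = 22
  -> B = 22
s = B^a = 22^11 mod 31  (bits of 11 = 1011)
  bit 0 = 1: r = r^2 * 22 mod 31 = 1^2 * 22 = 1*22 = 22
  bit 1 = 0: r = r^2 mod 31 = 22^2 = 19
  bit 2 = 1: r = r^2 * 22 mod 31 = 19^2 * 22 = 20*22 = 6
  bit 3 = 1: r = r^2 * 22 mod 31 = 6^2 * 22 = 5*22 = 17
  -> s = B^a = 17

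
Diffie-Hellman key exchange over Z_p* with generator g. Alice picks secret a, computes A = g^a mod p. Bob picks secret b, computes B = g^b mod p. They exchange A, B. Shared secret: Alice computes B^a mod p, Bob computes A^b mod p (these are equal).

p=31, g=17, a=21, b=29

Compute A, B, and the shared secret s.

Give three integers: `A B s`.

Answer: 23 11 27

Derivation:
A = 17^21 mod 31  (bits of 21 = 10101)
  bit 0 = 1: r = r^2 * 17 mod 31 = 1^2 * 17 = 1*17 = 17
  bit 1 = 0: r = r^2 mod 31 = 17^2 = 10
  bit 2 = 1: r = r^2 * 17 mod 31 = 10^2 * 17 = 7*17 = 26
  bit 3 = 0: r = r^2 mod 31 = 26^2 = 25
  bit 4 = 1: r = r^2 * 17 mod 31 = 25^2 * 17 = 5*17 = 23
  -> A = 23
B = 17^29 mod 31  (bits of 29 = 11101)
  bit 0 = 1: r = r^2 * 17 mod 31 = 1^2 * 17 = 1*17 = 17
  bit 1 = 1: r = r^2 * 17 mod 31 = 17^2 * 17 = 10*17 = 15
  bit 2 = 1: r = r^2 * 17 mod 31 = 15^2 * 17 = 8*17 = 12
  bit 3 = 0: r = r^2 mod 31 = 12^2 = 20
  bit 4 = 1: r = r^2 * 17 mod 31 = 20^2 * 17 = 28*17 = 11
  -> B = 11
s = B^a = 11^21 mod 31  (bits of 21 = 10101)
  bit 0 = 1: r = r^2 * 11 mod 31 = 1^2 * 11 = 1*11 = 11
  bit 1 = 0: r = r^2 mod 31 = 11^2 = 28
  bit 2 = 1: r = r^2 * 11 mod 31 = 28^2 * 11 = 9*11 = 6
  bit 3 = 0: r = r^2 mod 31 = 6^2 = 5
  bit 4 = 1: r = r^2 * 11 mod 31 = 5^2 * 11 = 25*11 = 27
  -> s = B^a = 27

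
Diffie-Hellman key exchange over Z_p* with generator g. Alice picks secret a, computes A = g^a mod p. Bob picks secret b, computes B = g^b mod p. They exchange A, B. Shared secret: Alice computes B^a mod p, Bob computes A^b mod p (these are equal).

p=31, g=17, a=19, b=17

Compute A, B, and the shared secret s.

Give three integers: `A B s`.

A = 17^19 mod 31  (bits of 19 = 10011)
  bit 0 = 1: r = r^2 * 17 mod 31 = 1^2 * 17 = 1*17 = 17
  bit 1 = 0: r = r^2 mod 31 = 17^2 = 10
  bit 2 = 0: r = r^2 mod 31 = 10^2 = 7
  bit 3 = 1: r = r^2 * 17 mod 31 = 7^2 * 17 = 18*17 = 27
  bit 4 = 1: r = r^2 * 17 mod 31 = 27^2 * 17 = 16*17 = 24
  -> A = 24
B = 17^17 mod 31  (bits of 17 = 10001)
  bit 0 = 1: r = r^2 * 17 mod 31 = 1^2 * 17 = 1*17 = 17
  bit 1 = 0: r = r^2 mod 31 = 17^2 = 10
  bit 2 = 0: r = r^2 mod 31 = 10^2 = 7
  bit 3 = 0: r = r^2 mod 31 = 7^2 = 18
  bit 4 = 1: r = r^2 * 17 mod 31 = 18^2 * 17 = 14*17 = 21
  -> B = 21
s = B^a = 21^19 mod 31  (bits of 19 = 10011)
  bit 0 = 1: r = r^2 * 21 mod 31 = 1^2 * 21 = 1*21 = 21
  bit 1 = 0: r = r^2 mod 31 = 21^2 = 7
  bit 2 = 0: r = r^2 mod 31 = 7^2 = 18
  bit 3 = 1: r = r^2 * 21 mod 31 = 18^2 * 21 = 14*21 = 15
  bit 4 = 1: r = r^2 * 21 mod 31 = 15^2 * 21 = 8*21 = 13
  -> s = B^a = 13

Answer: 24 21 13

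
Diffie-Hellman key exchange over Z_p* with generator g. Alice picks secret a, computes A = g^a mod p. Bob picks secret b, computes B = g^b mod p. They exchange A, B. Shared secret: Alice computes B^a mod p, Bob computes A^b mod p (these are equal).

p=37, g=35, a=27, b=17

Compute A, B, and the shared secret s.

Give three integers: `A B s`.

A = 35^27 mod 37  (bits of 27 = 11011)
  bit 0 = 1: r = r^2 * 35 mod 37 = 1^2 * 35 = 1*35 = 35
  bit 1 = 1: r = r^2 * 35 mod 37 = 35^2 * 35 = 4*35 = 29
  bit 2 = 0: r = r^2 mod 37 = 29^2 = 27
  bit 3 = 1: r = r^2 * 35 mod 37 = 27^2 * 35 = 26*35 = 22
  bit 4 = 1: r = r^2 * 35 mod 37 = 22^2 * 35 = 3*35 = 31
  -> A = 31
B = 35^17 mod 37  (bits of 17 = 10001)
  bit 0 = 1: r = r^2 * 35 mod 37 = 1^2 * 35 = 1*35 = 35
  bit 1 = 0: r = r^2 mod 37 = 35^2 = 4
  bit 2 = 0: r = r^2 mod 37 = 4^2 = 16
  bit 3 = 0: r = r^2 mod 37 = 16^2 = 34
  bit 4 = 1: r = r^2 * 35 mod 37 = 34^2 * 35 = 9*35 = 19
  -> B = 19
s = B^a = 19^27 mod 37  (bits of 27 = 11011)
  bit 0 = 1: r = r^2 * 19 mod 37 = 1^2 * 19 = 1*19 = 19
  bit 1 = 1: r = r^2 * 19 mod 37 = 19^2 * 19 = 28*19 = 14
  bit 2 = 0: r = r^2 mod 37 = 14^2 = 11
  bit 3 = 1: r = r^2 * 19 mod 37 = 11^2 * 19 = 10*19 = 5
  bit 4 = 1: r = r^2 * 19 mod 37 = 5^2 * 19 = 25*19 = 31
  -> s = B^a = 31

Answer: 31 19 31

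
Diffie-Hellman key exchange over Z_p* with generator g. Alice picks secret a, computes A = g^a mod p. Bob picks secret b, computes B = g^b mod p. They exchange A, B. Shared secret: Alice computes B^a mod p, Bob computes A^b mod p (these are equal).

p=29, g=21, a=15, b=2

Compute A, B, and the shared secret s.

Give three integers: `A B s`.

Answer: 8 6 6

Derivation:
A = 21^15 mod 29  (bits of 15 = 1111)
  bit 0 = 1: r = r^2 * 21 mod 29 = 1^2 * 21 = 1*21 = 21
  bit 1 = 1: r = r^2 * 21 mod 29 = 21^2 * 21 = 6*21 = 10
  bit 2 = 1: r = r^2 * 21 mod 29 = 10^2 * 21 = 13*21 = 12
  bit 3 = 1: r = r^2 * 21 mod 29 = 12^2 * 21 = 28*21 = 8
  -> A = 8
B = 21^2 mod 29  (bits of 2 = 10)
  bit 0 = 1: r = r^2 * 21 mod 29 = 1^2 * 21 = 1*21 = 21
  bit 1 = 0: r = r^2 mod 29 = 21^2 = 6
  -> B = 6
s = B^a = 6^15 mod 29  (bits of 15 = 1111)
  bit 0 = 1: r = r^2 * 6 mod 29 = 1^2 * 6 = 1*6 = 6
  bit 1 = 1: r = r^2 * 6 mod 29 = 6^2 * 6 = 7*6 = 13
  bit 2 = 1: r = r^2 * 6 mod 29 = 13^2 * 6 = 24*6 = 28
  bit 3 = 1: r = r^2 * 6 mod 29 = 28^2 * 6 = 1*6 = 6
  -> s = B^a = 6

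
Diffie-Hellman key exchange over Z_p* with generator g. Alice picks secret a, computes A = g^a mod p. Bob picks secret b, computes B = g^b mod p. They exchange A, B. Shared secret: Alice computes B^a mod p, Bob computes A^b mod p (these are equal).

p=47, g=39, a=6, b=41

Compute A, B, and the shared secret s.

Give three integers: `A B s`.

A = 39^6 mod 47  (bits of 6 = 110)
  bit 0 = 1: r = r^2 * 39 mod 47 = 1^2 * 39 = 1*39 = 39
  bit 1 = 1: r = r^2 * 39 mod 47 = 39^2 * 39 = 17*39 = 5
  bit 2 = 0: r = r^2 mod 47 = 5^2 = 25
  -> A = 25
B = 39^41 mod 47  (bits of 41 = 101001)
  bit 0 = 1: r = r^2 * 39 mod 47 = 1^2 * 39 = 1*39 = 39
  bit 1 = 0: r = r^2 mod 47 = 39^2 = 17
  bit 2 = 1: r = r^2 * 39 mod 47 = 17^2 * 39 = 7*39 = 38
  bit 3 = 0: r = r^2 mod 47 = 38^2 = 34
  bit 4 = 0: r = r^2 mod 47 = 34^2 = 28
  bit 5 = 1: r = r^2 * 39 mod 47 = 28^2 * 39 = 32*39 = 26
  -> B = 26
s = B^a = 26^6 mod 47  (bits of 6 = 110)
  bit 0 = 1: r = r^2 * 26 mod 47 = 1^2 * 26 = 1*26 = 26
  bit 1 = 1: r = r^2 * 26 mod 47 = 26^2 * 26 = 18*26 = 45
  bit 2 = 0: r = r^2 mod 47 = 45^2 = 4
  -> s = B^a = 4

Answer: 25 26 4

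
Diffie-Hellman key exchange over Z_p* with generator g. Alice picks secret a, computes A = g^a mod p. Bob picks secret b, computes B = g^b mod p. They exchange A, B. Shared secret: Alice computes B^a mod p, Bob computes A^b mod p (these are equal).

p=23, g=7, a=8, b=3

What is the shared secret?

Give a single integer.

Answer: 3

Derivation:
A = 7^8 mod 23  (bits of 8 = 1000)
  bit 0 = 1: r = r^2 * 7 mod 23 = 1^2 * 7 = 1*7 = 7
  bit 1 = 0: r = r^2 mod 23 = 7^2 = 3
  bit 2 = 0: r = r^2 mod 23 = 3^2 = 9
  bit 3 = 0: r = r^2 mod 23 = 9^2 = 12
  -> A = 12
B = 7^3 mod 23  (bits of 3 = 11)
  bit 0 = 1: r = r^2 * 7 mod 23 = 1^2 * 7 = 1*7 = 7
  bit 1 = 1: r = r^2 * 7 mod 23 = 7^2 * 7 = 3*7 = 21
  -> B = 21
s = B^a = 21^8 mod 23  (bits of 8 = 1000)
  bit 0 = 1: r = r^2 * 21 mod 23 = 1^2 * 21 = 1*21 = 21
  bit 1 = 0: r = r^2 mod 23 = 21^2 = 4
  bit 2 = 0: r = r^2 mod 23 = 4^2 = 16
  bit 3 = 0: r = r^2 mod 23 = 16^2 = 3
  -> s = B^a = 3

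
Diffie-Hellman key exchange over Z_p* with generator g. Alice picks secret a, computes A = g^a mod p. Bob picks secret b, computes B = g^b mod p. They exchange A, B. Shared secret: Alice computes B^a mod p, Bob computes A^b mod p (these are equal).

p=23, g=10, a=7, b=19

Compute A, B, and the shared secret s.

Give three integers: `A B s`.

Answer: 14 21 10

Derivation:
A = 10^7 mod 23  (bits of 7 = 111)
  bit 0 = 1: r = r^2 * 10 mod 23 = 1^2 * 10 = 1*10 = 10
  bit 1 = 1: r = r^2 * 10 mod 23 = 10^2 * 10 = 8*10 = 11
  bit 2 = 1: r = r^2 * 10 mod 23 = 11^2 * 10 = 6*10 = 14
  -> A = 14
B = 10^19 mod 23  (bits of 19 = 10011)
  bit 0 = 1: r = r^2 * 10 mod 23 = 1^2 * 10 = 1*10 = 10
  bit 1 = 0: r = r^2 mod 23 = 10^2 = 8
  bit 2 = 0: r = r^2 mod 23 = 8^2 = 18
  bit 3 = 1: r = r^2 * 10 mod 23 = 18^2 * 10 = 2*10 = 20
  bit 4 = 1: r = r^2 * 10 mod 23 = 20^2 * 10 = 9*10 = 21
  -> B = 21
s = B^a = 21^7 mod 23  (bits of 7 = 111)
  bit 0 = 1: r = r^2 * 21 mod 23 = 1^2 * 21 = 1*21 = 21
  bit 1 = 1: r = r^2 * 21 mod 23 = 21^2 * 21 = 4*21 = 15
  bit 2 = 1: r = r^2 * 21 mod 23 = 15^2 * 21 = 18*21 = 10
  -> s = B^a = 10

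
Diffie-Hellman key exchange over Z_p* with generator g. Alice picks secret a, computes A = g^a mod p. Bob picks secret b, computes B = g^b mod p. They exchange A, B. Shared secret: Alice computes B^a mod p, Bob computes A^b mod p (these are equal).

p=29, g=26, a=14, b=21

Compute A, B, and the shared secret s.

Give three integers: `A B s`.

A = 26^14 mod 29  (bits of 14 = 1110)
  bit 0 = 1: r = r^2 * 26 mod 29 = 1^2 * 26 = 1*26 = 26
  bit 1 = 1: r = r^2 * 26 mod 29 = 26^2 * 26 = 9*26 = 2
  bit 2 = 1: r = r^2 * 26 mod 29 = 2^2 * 26 = 4*26 = 17
  bit 3 = 0: r = r^2 mod 29 = 17^2 = 28
  -> A = 28
B = 26^21 mod 29  (bits of 21 = 10101)
  bit 0 = 1: r = r^2 * 26 mod 29 = 1^2 * 26 = 1*26 = 26
  bit 1 = 0: r = r^2 mod 29 = 26^2 = 9
  bit 2 = 1: r = r^2 * 26 mod 29 = 9^2 * 26 = 23*26 = 18
  bit 3 = 0: r = r^2 mod 29 = 18^2 = 5
  bit 4 = 1: r = r^2 * 26 mod 29 = 5^2 * 26 = 25*26 = 12
  -> B = 12
s = B^a = 12^14 mod 29  (bits of 14 = 1110)
  bit 0 = 1: r = r^2 * 12 mod 29 = 1^2 * 12 = 1*12 = 12
  bit 1 = 1: r = r^2 * 12 mod 29 = 12^2 * 12 = 28*12 = 17
  bit 2 = 1: r = r^2 * 12 mod 29 = 17^2 * 12 = 28*12 = 17
  bit 3 = 0: r = r^2 mod 29 = 17^2 = 28
  -> s = B^a = 28

Answer: 28 12 28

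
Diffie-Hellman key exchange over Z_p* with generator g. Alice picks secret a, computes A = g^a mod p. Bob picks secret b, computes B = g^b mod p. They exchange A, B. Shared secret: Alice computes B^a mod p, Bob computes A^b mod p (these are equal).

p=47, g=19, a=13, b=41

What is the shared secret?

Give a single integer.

A = 19^13 mod 47  (bits of 13 = 1101)
  bit 0 = 1: r = r^2 * 19 mod 47 = 1^2 * 19 = 1*19 = 19
  bit 1 = 1: r = r^2 * 19 mod 47 = 19^2 * 19 = 32*19 = 44
  bit 2 = 0: r = r^2 mod 47 = 44^2 = 9
  bit 3 = 1: r = r^2 * 19 mod 47 = 9^2 * 19 = 34*19 = 35
  -> A = 35
B = 19^41 mod 47  (bits of 41 = 101001)
  bit 0 = 1: r = r^2 * 19 mod 47 = 1^2 * 19 = 1*19 = 19
  bit 1 = 0: r = r^2 mod 47 = 19^2 = 32
  bit 2 = 1: r = r^2 * 19 mod 47 = 32^2 * 19 = 37*19 = 45
  bit 3 = 0: r = r^2 mod 47 = 45^2 = 4
  bit 4 = 0: r = r^2 mod 47 = 4^2 = 16
  bit 5 = 1: r = r^2 * 19 mod 47 = 16^2 * 19 = 21*19 = 23
  -> B = 23
s = B^a = 23^13 mod 47  (bits of 13 = 1101)
  bit 0 = 1: r = r^2 * 23 mod 47 = 1^2 * 23 = 1*23 = 23
  bit 1 = 1: r = r^2 * 23 mod 47 = 23^2 * 23 = 12*23 = 41
  bit 2 = 0: r = r^2 mod 47 = 41^2 = 36
  bit 3 = 1: r = r^2 * 23 mod 47 = 36^2 * 23 = 27*23 = 10
  -> s = B^a = 10

Answer: 10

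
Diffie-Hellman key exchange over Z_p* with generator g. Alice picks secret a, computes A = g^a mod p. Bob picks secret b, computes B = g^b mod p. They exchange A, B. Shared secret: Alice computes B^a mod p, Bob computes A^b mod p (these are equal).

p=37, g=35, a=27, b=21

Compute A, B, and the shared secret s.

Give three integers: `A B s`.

Answer: 31 8 31

Derivation:
A = 35^27 mod 37  (bits of 27 = 11011)
  bit 0 = 1: r = r^2 * 35 mod 37 = 1^2 * 35 = 1*35 = 35
  bit 1 = 1: r = r^2 * 35 mod 37 = 35^2 * 35 = 4*35 = 29
  bit 2 = 0: r = r^2 mod 37 = 29^2 = 27
  bit 3 = 1: r = r^2 * 35 mod 37 = 27^2 * 35 = 26*35 = 22
  bit 4 = 1: r = r^2 * 35 mod 37 = 22^2 * 35 = 3*35 = 31
  -> A = 31
B = 35^21 mod 37  (bits of 21 = 10101)
  bit 0 = 1: r = r^2 * 35 mod 37 = 1^2 * 35 = 1*35 = 35
  bit 1 = 0: r = r^2 mod 37 = 35^2 = 4
  bit 2 = 1: r = r^2 * 35 mod 37 = 4^2 * 35 = 16*35 = 5
  bit 3 = 0: r = r^2 mod 37 = 5^2 = 25
  bit 4 = 1: r = r^2 * 35 mod 37 = 25^2 * 35 = 33*35 = 8
  -> B = 8
s = B^a = 8^27 mod 37  (bits of 27 = 11011)
  bit 0 = 1: r = r^2 * 8 mod 37 = 1^2 * 8 = 1*8 = 8
  bit 1 = 1: r = r^2 * 8 mod 37 = 8^2 * 8 = 27*8 = 31
  bit 2 = 0: r = r^2 mod 37 = 31^2 = 36
  bit 3 = 1: r = r^2 * 8 mod 37 = 36^2 * 8 = 1*8 = 8
  bit 4 = 1: r = r^2 * 8 mod 37 = 8^2 * 8 = 27*8 = 31
  -> s = B^a = 31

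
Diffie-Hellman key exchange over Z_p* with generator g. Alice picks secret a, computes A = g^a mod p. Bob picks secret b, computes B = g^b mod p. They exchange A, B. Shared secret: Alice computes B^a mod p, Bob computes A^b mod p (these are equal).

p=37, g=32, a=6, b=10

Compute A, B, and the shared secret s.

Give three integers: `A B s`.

A = 32^6 mod 37  (bits of 6 = 110)
  bit 0 = 1: r = r^2 * 32 mod 37 = 1^2 * 32 = 1*32 = 32
  bit 1 = 1: r = r^2 * 32 mod 37 = 32^2 * 32 = 25*32 = 23
  bit 2 = 0: r = r^2 mod 37 = 23^2 = 11
  -> A = 11
B = 32^10 mod 37  (bits of 10 = 1010)
  bit 0 = 1: r = r^2 * 32 mod 37 = 1^2 * 32 = 1*32 = 32
  bit 1 = 0: r = r^2 mod 37 = 32^2 = 25
  bit 2 = 1: r = r^2 * 32 mod 37 = 25^2 * 32 = 33*32 = 20
  bit 3 = 0: r = r^2 mod 37 = 20^2 = 30
  -> B = 30
s = B^a = 30^6 mod 37  (bits of 6 = 110)
  bit 0 = 1: r = r^2 * 30 mod 37 = 1^2 * 30 = 1*30 = 30
  bit 1 = 1: r = r^2 * 30 mod 37 = 30^2 * 30 = 12*30 = 27
  bit 2 = 0: r = r^2 mod 37 = 27^2 = 26
  -> s = B^a = 26

Answer: 11 30 26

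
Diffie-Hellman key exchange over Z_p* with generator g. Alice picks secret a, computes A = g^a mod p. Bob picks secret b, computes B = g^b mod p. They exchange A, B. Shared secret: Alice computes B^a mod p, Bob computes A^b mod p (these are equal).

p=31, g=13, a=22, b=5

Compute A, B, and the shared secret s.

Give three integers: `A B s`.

A = 13^22 mod 31  (bits of 22 = 10110)
  bit 0 = 1: r = r^2 * 13 mod 31 = 1^2 * 13 = 1*13 = 13
  bit 1 = 0: r = r^2 mod 31 = 13^2 = 14
  bit 2 = 1: r = r^2 * 13 mod 31 = 14^2 * 13 = 10*13 = 6
  bit 3 = 1: r = r^2 * 13 mod 31 = 6^2 * 13 = 5*13 = 3
  bit 4 = 0: r = r^2 mod 31 = 3^2 = 9
  -> A = 9
B = 13^5 mod 31  (bits of 5 = 101)
  bit 0 = 1: r = r^2 * 13 mod 31 = 1^2 * 13 = 1*13 = 13
  bit 1 = 0: r = r^2 mod 31 = 13^2 = 14
  bit 2 = 1: r = r^2 * 13 mod 31 = 14^2 * 13 = 10*13 = 6
  -> B = 6
s = B^a = 6^22 mod 31  (bits of 22 = 10110)
  bit 0 = 1: r = r^2 * 6 mod 31 = 1^2 * 6 = 1*6 = 6
  bit 1 = 0: r = r^2 mod 31 = 6^2 = 5
  bit 2 = 1: r = r^2 * 6 mod 31 = 5^2 * 6 = 25*6 = 26
  bit 3 = 1: r = r^2 * 6 mod 31 = 26^2 * 6 = 25*6 = 26
  bit 4 = 0: r = r^2 mod 31 = 26^2 = 25
  -> s = B^a = 25

Answer: 9 6 25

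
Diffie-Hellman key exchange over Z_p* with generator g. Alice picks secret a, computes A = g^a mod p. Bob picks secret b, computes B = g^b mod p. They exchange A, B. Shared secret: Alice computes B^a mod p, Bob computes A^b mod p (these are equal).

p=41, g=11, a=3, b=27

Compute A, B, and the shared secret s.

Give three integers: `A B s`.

Answer: 19 6 11

Derivation:
A = 11^3 mod 41  (bits of 3 = 11)
  bit 0 = 1: r = r^2 * 11 mod 41 = 1^2 * 11 = 1*11 = 11
  bit 1 = 1: r = r^2 * 11 mod 41 = 11^2 * 11 = 39*11 = 19
  -> A = 19
B = 11^27 mod 41  (bits of 27 = 11011)
  bit 0 = 1: r = r^2 * 11 mod 41 = 1^2 * 11 = 1*11 = 11
  bit 1 = 1: r = r^2 * 11 mod 41 = 11^2 * 11 = 39*11 = 19
  bit 2 = 0: r = r^2 mod 41 = 19^2 = 33
  bit 3 = 1: r = r^2 * 11 mod 41 = 33^2 * 11 = 23*11 = 7
  bit 4 = 1: r = r^2 * 11 mod 41 = 7^2 * 11 = 8*11 = 6
  -> B = 6
s = B^a = 6^3 mod 41  (bits of 3 = 11)
  bit 0 = 1: r = r^2 * 6 mod 41 = 1^2 * 6 = 1*6 = 6
  bit 1 = 1: r = r^2 * 6 mod 41 = 6^2 * 6 = 36*6 = 11
  -> s = B^a = 11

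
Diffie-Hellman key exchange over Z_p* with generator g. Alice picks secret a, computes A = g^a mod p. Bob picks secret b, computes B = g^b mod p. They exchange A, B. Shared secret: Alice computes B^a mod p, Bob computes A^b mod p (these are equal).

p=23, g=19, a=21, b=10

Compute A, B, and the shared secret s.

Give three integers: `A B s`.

A = 19^21 mod 23  (bits of 21 = 10101)
  bit 0 = 1: r = r^2 * 19 mod 23 = 1^2 * 19 = 1*19 = 19
  bit 1 = 0: r = r^2 mod 23 = 19^2 = 16
  bit 2 = 1: r = r^2 * 19 mod 23 = 16^2 * 19 = 3*19 = 11
  bit 3 = 0: r = r^2 mod 23 = 11^2 = 6
  bit 4 = 1: r = r^2 * 19 mod 23 = 6^2 * 19 = 13*19 = 17
  -> A = 17
B = 19^10 mod 23  (bits of 10 = 1010)
  bit 0 = 1: r = r^2 * 19 mod 23 = 1^2 * 19 = 1*19 = 19
  bit 1 = 0: r = r^2 mod 23 = 19^2 = 16
  bit 2 = 1: r = r^2 * 19 mod 23 = 16^2 * 19 = 3*19 = 11
  bit 3 = 0: r = r^2 mod 23 = 11^2 = 6
  -> B = 6
s = B^a = 6^21 mod 23  (bits of 21 = 10101)
  bit 0 = 1: r = r^2 * 6 mod 23 = 1^2 * 6 = 1*6 = 6
  bit 1 = 0: r = r^2 mod 23 = 6^2 = 13
  bit 2 = 1: r = r^2 * 6 mod 23 = 13^2 * 6 = 8*6 = 2
  bit 3 = 0: r = r^2 mod 23 = 2^2 = 4
  bit 4 = 1: r = r^2 * 6 mod 23 = 4^2 * 6 = 16*6 = 4
  -> s = B^a = 4

Answer: 17 6 4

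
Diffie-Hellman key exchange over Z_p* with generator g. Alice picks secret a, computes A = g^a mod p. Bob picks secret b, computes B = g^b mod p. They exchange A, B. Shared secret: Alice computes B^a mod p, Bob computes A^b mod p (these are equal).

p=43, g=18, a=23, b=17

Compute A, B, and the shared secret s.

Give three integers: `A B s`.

Answer: 20 33 29

Derivation:
A = 18^23 mod 43  (bits of 23 = 10111)
  bit 0 = 1: r = r^2 * 18 mod 43 = 1^2 * 18 = 1*18 = 18
  bit 1 = 0: r = r^2 mod 43 = 18^2 = 23
  bit 2 = 1: r = r^2 * 18 mod 43 = 23^2 * 18 = 13*18 = 19
  bit 3 = 1: r = r^2 * 18 mod 43 = 19^2 * 18 = 17*18 = 5
  bit 4 = 1: r = r^2 * 18 mod 43 = 5^2 * 18 = 25*18 = 20
  -> A = 20
B = 18^17 mod 43  (bits of 17 = 10001)
  bit 0 = 1: r = r^2 * 18 mod 43 = 1^2 * 18 = 1*18 = 18
  bit 1 = 0: r = r^2 mod 43 = 18^2 = 23
  bit 2 = 0: r = r^2 mod 43 = 23^2 = 13
  bit 3 = 0: r = r^2 mod 43 = 13^2 = 40
  bit 4 = 1: r = r^2 * 18 mod 43 = 40^2 * 18 = 9*18 = 33
  -> B = 33
s = B^a = 33^23 mod 43  (bits of 23 = 10111)
  bit 0 = 1: r = r^2 * 33 mod 43 = 1^2 * 33 = 1*33 = 33
  bit 1 = 0: r = r^2 mod 43 = 33^2 = 14
  bit 2 = 1: r = r^2 * 33 mod 43 = 14^2 * 33 = 24*33 = 18
  bit 3 = 1: r = r^2 * 33 mod 43 = 18^2 * 33 = 23*33 = 28
  bit 4 = 1: r = r^2 * 33 mod 43 = 28^2 * 33 = 10*33 = 29
  -> s = B^a = 29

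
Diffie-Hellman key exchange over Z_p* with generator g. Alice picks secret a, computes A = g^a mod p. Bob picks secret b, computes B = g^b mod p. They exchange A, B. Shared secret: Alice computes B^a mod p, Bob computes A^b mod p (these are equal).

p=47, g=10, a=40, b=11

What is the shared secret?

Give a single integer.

Answer: 34

Derivation:
A = 10^40 mod 47  (bits of 40 = 101000)
  bit 0 = 1: r = r^2 * 10 mod 47 = 1^2 * 10 = 1*10 = 10
  bit 1 = 0: r = r^2 mod 47 = 10^2 = 6
  bit 2 = 1: r = r^2 * 10 mod 47 = 6^2 * 10 = 36*10 = 31
  bit 3 = 0: r = r^2 mod 47 = 31^2 = 21
  bit 4 = 0: r = r^2 mod 47 = 21^2 = 18
  bit 5 = 0: r = r^2 mod 47 = 18^2 = 42
  -> A = 42
B = 10^11 mod 47  (bits of 11 = 1011)
  bit 0 = 1: r = r^2 * 10 mod 47 = 1^2 * 10 = 1*10 = 10
  bit 1 = 0: r = r^2 mod 47 = 10^2 = 6
  bit 2 = 1: r = r^2 * 10 mod 47 = 6^2 * 10 = 36*10 = 31
  bit 3 = 1: r = r^2 * 10 mod 47 = 31^2 * 10 = 21*10 = 22
  -> B = 22
s = B^a = 22^40 mod 47  (bits of 40 = 101000)
  bit 0 = 1: r = r^2 * 22 mod 47 = 1^2 * 22 = 1*22 = 22
  bit 1 = 0: r = r^2 mod 47 = 22^2 = 14
  bit 2 = 1: r = r^2 * 22 mod 47 = 14^2 * 22 = 8*22 = 35
  bit 3 = 0: r = r^2 mod 47 = 35^2 = 3
  bit 4 = 0: r = r^2 mod 47 = 3^2 = 9
  bit 5 = 0: r = r^2 mod 47 = 9^2 = 34
  -> s = B^a = 34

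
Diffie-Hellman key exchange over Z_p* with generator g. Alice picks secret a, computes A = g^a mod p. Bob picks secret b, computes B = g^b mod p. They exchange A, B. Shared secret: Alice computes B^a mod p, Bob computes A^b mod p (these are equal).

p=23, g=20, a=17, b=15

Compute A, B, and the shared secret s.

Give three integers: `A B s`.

Answer: 7 11 14

Derivation:
A = 20^17 mod 23  (bits of 17 = 10001)
  bit 0 = 1: r = r^2 * 20 mod 23 = 1^2 * 20 = 1*20 = 20
  bit 1 = 0: r = r^2 mod 23 = 20^2 = 9
  bit 2 = 0: r = r^2 mod 23 = 9^2 = 12
  bit 3 = 0: r = r^2 mod 23 = 12^2 = 6
  bit 4 = 1: r = r^2 * 20 mod 23 = 6^2 * 20 = 13*20 = 7
  -> A = 7
B = 20^15 mod 23  (bits of 15 = 1111)
  bit 0 = 1: r = r^2 * 20 mod 23 = 1^2 * 20 = 1*20 = 20
  bit 1 = 1: r = r^2 * 20 mod 23 = 20^2 * 20 = 9*20 = 19
  bit 2 = 1: r = r^2 * 20 mod 23 = 19^2 * 20 = 16*20 = 21
  bit 3 = 1: r = r^2 * 20 mod 23 = 21^2 * 20 = 4*20 = 11
  -> B = 11
s = B^a = 11^17 mod 23  (bits of 17 = 10001)
  bit 0 = 1: r = r^2 * 11 mod 23 = 1^2 * 11 = 1*11 = 11
  bit 1 = 0: r = r^2 mod 23 = 11^2 = 6
  bit 2 = 0: r = r^2 mod 23 = 6^2 = 13
  bit 3 = 0: r = r^2 mod 23 = 13^2 = 8
  bit 4 = 1: r = r^2 * 11 mod 23 = 8^2 * 11 = 18*11 = 14
  -> s = B^a = 14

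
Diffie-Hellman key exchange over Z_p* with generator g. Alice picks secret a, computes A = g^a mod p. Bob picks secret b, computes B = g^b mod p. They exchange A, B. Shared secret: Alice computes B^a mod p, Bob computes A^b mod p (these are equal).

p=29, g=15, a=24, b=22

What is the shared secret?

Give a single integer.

A = 15^24 mod 29  (bits of 24 = 11000)
  bit 0 = 1: r = r^2 * 15 mod 29 = 1^2 * 15 = 1*15 = 15
  bit 1 = 1: r = r^2 * 15 mod 29 = 15^2 * 15 = 22*15 = 11
  bit 2 = 0: r = r^2 mod 29 = 11^2 = 5
  bit 3 = 0: r = r^2 mod 29 = 5^2 = 25
  bit 4 = 0: r = r^2 mod 29 = 25^2 = 16
  -> A = 16
B = 15^22 mod 29  (bits of 22 = 10110)
  bit 0 = 1: r = r^2 * 15 mod 29 = 1^2 * 15 = 1*15 = 15
  bit 1 = 0: r = r^2 mod 29 = 15^2 = 22
  bit 2 = 1: r = r^2 * 15 mod 29 = 22^2 * 15 = 20*15 = 10
  bit 3 = 1: r = r^2 * 15 mod 29 = 10^2 * 15 = 13*15 = 21
  bit 4 = 0: r = r^2 mod 29 = 21^2 = 6
  -> B = 6
s = B^a = 6^24 mod 29  (bits of 24 = 11000)
  bit 0 = 1: r = r^2 * 6 mod 29 = 1^2 * 6 = 1*6 = 6
  bit 1 = 1: r = r^2 * 6 mod 29 = 6^2 * 6 = 7*6 = 13
  bit 2 = 0: r = r^2 mod 29 = 13^2 = 24
  bit 3 = 0: r = r^2 mod 29 = 24^2 = 25
  bit 4 = 0: r = r^2 mod 29 = 25^2 = 16
  -> s = B^a = 16

Answer: 16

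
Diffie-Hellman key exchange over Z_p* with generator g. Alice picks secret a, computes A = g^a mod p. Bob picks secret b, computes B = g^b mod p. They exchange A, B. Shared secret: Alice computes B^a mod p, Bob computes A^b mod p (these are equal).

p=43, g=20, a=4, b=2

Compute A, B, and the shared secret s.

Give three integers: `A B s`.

A = 20^4 mod 43  (bits of 4 = 100)
  bit 0 = 1: r = r^2 * 20 mod 43 = 1^2 * 20 = 1*20 = 20
  bit 1 = 0: r = r^2 mod 43 = 20^2 = 13
  bit 2 = 0: r = r^2 mod 43 = 13^2 = 40
  -> A = 40
B = 20^2 mod 43  (bits of 2 = 10)
  bit 0 = 1: r = r^2 * 20 mod 43 = 1^2 * 20 = 1*20 = 20
  bit 1 = 0: r = r^2 mod 43 = 20^2 = 13
  -> B = 13
s = B^a = 13^4 mod 43  (bits of 4 = 100)
  bit 0 = 1: r = r^2 * 13 mod 43 = 1^2 * 13 = 1*13 = 13
  bit 1 = 0: r = r^2 mod 43 = 13^2 = 40
  bit 2 = 0: r = r^2 mod 43 = 40^2 = 9
  -> s = B^a = 9

Answer: 40 13 9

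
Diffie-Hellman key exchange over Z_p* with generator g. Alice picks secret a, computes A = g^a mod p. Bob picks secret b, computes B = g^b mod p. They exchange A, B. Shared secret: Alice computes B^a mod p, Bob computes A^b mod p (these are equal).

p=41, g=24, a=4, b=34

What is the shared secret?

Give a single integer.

A = 24^4 mod 41  (bits of 4 = 100)
  bit 0 = 1: r = r^2 * 24 mod 41 = 1^2 * 24 = 1*24 = 24
  bit 1 = 0: r = r^2 mod 41 = 24^2 = 2
  bit 2 = 0: r = r^2 mod 41 = 2^2 = 4
  -> A = 4
B = 24^34 mod 41  (bits of 34 = 100010)
  bit 0 = 1: r = r^2 * 24 mod 41 = 1^2 * 24 = 1*24 = 24
  bit 1 = 0: r = r^2 mod 41 = 24^2 = 2
  bit 2 = 0: r = r^2 mod 41 = 2^2 = 4
  bit 3 = 0: r = r^2 mod 41 = 4^2 = 16
  bit 4 = 1: r = r^2 * 24 mod 41 = 16^2 * 24 = 10*24 = 35
  bit 5 = 0: r = r^2 mod 41 = 35^2 = 36
  -> B = 36
s = B^a = 36^4 mod 41  (bits of 4 = 100)
  bit 0 = 1: r = r^2 * 36 mod 41 = 1^2 * 36 = 1*36 = 36
  bit 1 = 0: r = r^2 mod 41 = 36^2 = 25
  bit 2 = 0: r = r^2 mod 41 = 25^2 = 10
  -> s = B^a = 10

Answer: 10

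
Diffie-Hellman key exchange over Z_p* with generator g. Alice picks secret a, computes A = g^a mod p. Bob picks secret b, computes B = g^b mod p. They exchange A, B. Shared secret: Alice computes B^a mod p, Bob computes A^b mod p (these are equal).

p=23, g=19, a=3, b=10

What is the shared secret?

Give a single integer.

Answer: 9

Derivation:
A = 19^3 mod 23  (bits of 3 = 11)
  bit 0 = 1: r = r^2 * 19 mod 23 = 1^2 * 19 = 1*19 = 19
  bit 1 = 1: r = r^2 * 19 mod 23 = 19^2 * 19 = 16*19 = 5
  -> A = 5
B = 19^10 mod 23  (bits of 10 = 1010)
  bit 0 = 1: r = r^2 * 19 mod 23 = 1^2 * 19 = 1*19 = 19
  bit 1 = 0: r = r^2 mod 23 = 19^2 = 16
  bit 2 = 1: r = r^2 * 19 mod 23 = 16^2 * 19 = 3*19 = 11
  bit 3 = 0: r = r^2 mod 23 = 11^2 = 6
  -> B = 6
s = B^a = 6^3 mod 23  (bits of 3 = 11)
  bit 0 = 1: r = r^2 * 6 mod 23 = 1^2 * 6 = 1*6 = 6
  bit 1 = 1: r = r^2 * 6 mod 23 = 6^2 * 6 = 13*6 = 9
  -> s = B^a = 9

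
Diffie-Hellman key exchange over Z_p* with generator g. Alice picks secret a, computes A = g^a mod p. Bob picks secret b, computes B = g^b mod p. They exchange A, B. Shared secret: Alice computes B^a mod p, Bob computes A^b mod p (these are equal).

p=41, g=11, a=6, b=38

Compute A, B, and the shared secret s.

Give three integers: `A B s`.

Answer: 33 20 25

Derivation:
A = 11^6 mod 41  (bits of 6 = 110)
  bit 0 = 1: r = r^2 * 11 mod 41 = 1^2 * 11 = 1*11 = 11
  bit 1 = 1: r = r^2 * 11 mod 41 = 11^2 * 11 = 39*11 = 19
  bit 2 = 0: r = r^2 mod 41 = 19^2 = 33
  -> A = 33
B = 11^38 mod 41  (bits of 38 = 100110)
  bit 0 = 1: r = r^2 * 11 mod 41 = 1^2 * 11 = 1*11 = 11
  bit 1 = 0: r = r^2 mod 41 = 11^2 = 39
  bit 2 = 0: r = r^2 mod 41 = 39^2 = 4
  bit 3 = 1: r = r^2 * 11 mod 41 = 4^2 * 11 = 16*11 = 12
  bit 4 = 1: r = r^2 * 11 mod 41 = 12^2 * 11 = 21*11 = 26
  bit 5 = 0: r = r^2 mod 41 = 26^2 = 20
  -> B = 20
s = B^a = 20^6 mod 41  (bits of 6 = 110)
  bit 0 = 1: r = r^2 * 20 mod 41 = 1^2 * 20 = 1*20 = 20
  bit 1 = 1: r = r^2 * 20 mod 41 = 20^2 * 20 = 31*20 = 5
  bit 2 = 0: r = r^2 mod 41 = 5^2 = 25
  -> s = B^a = 25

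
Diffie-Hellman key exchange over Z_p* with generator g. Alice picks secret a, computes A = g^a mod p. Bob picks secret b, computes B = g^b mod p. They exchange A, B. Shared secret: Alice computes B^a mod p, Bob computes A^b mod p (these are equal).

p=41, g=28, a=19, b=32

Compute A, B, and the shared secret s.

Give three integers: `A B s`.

A = 28^19 mod 41  (bits of 19 = 10011)
  bit 0 = 1: r = r^2 * 28 mod 41 = 1^2 * 28 = 1*28 = 28
  bit 1 = 0: r = r^2 mod 41 = 28^2 = 5
  bit 2 = 0: r = r^2 mod 41 = 5^2 = 25
  bit 3 = 1: r = r^2 * 28 mod 41 = 25^2 * 28 = 10*28 = 34
  bit 4 = 1: r = r^2 * 28 mod 41 = 34^2 * 28 = 8*28 = 19
  -> A = 19
B = 28^32 mod 41  (bits of 32 = 100000)
  bit 0 = 1: r = r^2 * 28 mod 41 = 1^2 * 28 = 1*28 = 28
  bit 1 = 0: r = r^2 mod 41 = 28^2 = 5
  bit 2 = 0: r = r^2 mod 41 = 5^2 = 25
  bit 3 = 0: r = r^2 mod 41 = 25^2 = 10
  bit 4 = 0: r = r^2 mod 41 = 10^2 = 18
  bit 5 = 0: r = r^2 mod 41 = 18^2 = 37
  -> B = 37
s = B^a = 37^19 mod 41  (bits of 19 = 10011)
  bit 0 = 1: r = r^2 * 37 mod 41 = 1^2 * 37 = 1*37 = 37
  bit 1 = 0: r = r^2 mod 41 = 37^2 = 16
  bit 2 = 0: r = r^2 mod 41 = 16^2 = 10
  bit 3 = 1: r = r^2 * 37 mod 41 = 10^2 * 37 = 18*37 = 10
  bit 4 = 1: r = r^2 * 37 mod 41 = 10^2 * 37 = 18*37 = 10
  -> s = B^a = 10

Answer: 19 37 10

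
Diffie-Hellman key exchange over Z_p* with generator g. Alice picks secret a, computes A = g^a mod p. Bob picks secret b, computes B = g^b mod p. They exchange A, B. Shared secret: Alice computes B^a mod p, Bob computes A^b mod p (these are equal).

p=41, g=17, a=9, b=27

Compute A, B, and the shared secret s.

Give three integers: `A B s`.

A = 17^9 mod 41  (bits of 9 = 1001)
  bit 0 = 1: r = r^2 * 17 mod 41 = 1^2 * 17 = 1*17 = 17
  bit 1 = 0: r = r^2 mod 41 = 17^2 = 2
  bit 2 = 0: r = r^2 mod 41 = 2^2 = 4
  bit 3 = 1: r = r^2 * 17 mod 41 = 4^2 * 17 = 16*17 = 26
  -> A = 26
B = 17^27 mod 41  (bits of 27 = 11011)
  bit 0 = 1: r = r^2 * 17 mod 41 = 1^2 * 17 = 1*17 = 17
  bit 1 = 1: r = r^2 * 17 mod 41 = 17^2 * 17 = 2*17 = 34
  bit 2 = 0: r = r^2 mod 41 = 34^2 = 8
  bit 3 = 1: r = r^2 * 17 mod 41 = 8^2 * 17 = 23*17 = 22
  bit 4 = 1: r = r^2 * 17 mod 41 = 22^2 * 17 = 33*17 = 28
  -> B = 28
s = B^a = 28^9 mod 41  (bits of 9 = 1001)
  bit 0 = 1: r = r^2 * 28 mod 41 = 1^2 * 28 = 1*28 = 28
  bit 1 = 0: r = r^2 mod 41 = 28^2 = 5
  bit 2 = 0: r = r^2 mod 41 = 5^2 = 25
  bit 3 = 1: r = r^2 * 28 mod 41 = 25^2 * 28 = 10*28 = 34
  -> s = B^a = 34

Answer: 26 28 34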